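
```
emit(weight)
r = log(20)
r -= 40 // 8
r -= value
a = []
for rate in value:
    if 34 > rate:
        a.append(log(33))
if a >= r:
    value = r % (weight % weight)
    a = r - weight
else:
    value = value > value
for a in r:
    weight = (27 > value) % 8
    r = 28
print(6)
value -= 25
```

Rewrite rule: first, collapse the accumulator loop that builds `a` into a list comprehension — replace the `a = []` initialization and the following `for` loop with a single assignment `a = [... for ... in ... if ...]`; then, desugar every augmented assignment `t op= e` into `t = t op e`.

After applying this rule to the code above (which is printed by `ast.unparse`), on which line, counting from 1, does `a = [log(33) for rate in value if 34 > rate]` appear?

5

Transformed code:
emit(weight)
r = log(20)
r = r - 40 // 8
r = r - value
a = [log(33) for rate in value if 34 > rate]
if a >= r:
    value = r % (weight % weight)
    a = r - weight
else:
    value = value > value
for a in r:
    weight = (27 > value) % 8
    r = 28
print(6)
value = value - 25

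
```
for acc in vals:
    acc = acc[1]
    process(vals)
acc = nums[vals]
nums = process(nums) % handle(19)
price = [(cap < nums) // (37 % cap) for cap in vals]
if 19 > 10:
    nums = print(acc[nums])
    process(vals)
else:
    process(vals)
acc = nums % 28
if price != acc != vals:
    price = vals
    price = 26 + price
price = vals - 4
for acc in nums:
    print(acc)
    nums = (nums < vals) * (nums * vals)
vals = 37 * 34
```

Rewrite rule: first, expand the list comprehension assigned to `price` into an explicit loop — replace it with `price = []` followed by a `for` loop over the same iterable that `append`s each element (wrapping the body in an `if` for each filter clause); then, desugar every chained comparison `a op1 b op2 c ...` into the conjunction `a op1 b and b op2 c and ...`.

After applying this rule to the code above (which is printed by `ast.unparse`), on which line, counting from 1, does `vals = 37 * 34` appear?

Transformed code:
for acc in vals:
    acc = acc[1]
    process(vals)
acc = nums[vals]
nums = process(nums) % handle(19)
price = []
for cap in vals:
    price.append((cap < nums) // (37 % cap))
if 19 > 10:
    nums = print(acc[nums])
    process(vals)
else:
    process(vals)
acc = nums % 28
if price != acc and acc != vals:
    price = vals
    price = 26 + price
price = vals - 4
for acc in nums:
    print(acc)
    nums = (nums < vals) * (nums * vals)
vals = 37 * 34

22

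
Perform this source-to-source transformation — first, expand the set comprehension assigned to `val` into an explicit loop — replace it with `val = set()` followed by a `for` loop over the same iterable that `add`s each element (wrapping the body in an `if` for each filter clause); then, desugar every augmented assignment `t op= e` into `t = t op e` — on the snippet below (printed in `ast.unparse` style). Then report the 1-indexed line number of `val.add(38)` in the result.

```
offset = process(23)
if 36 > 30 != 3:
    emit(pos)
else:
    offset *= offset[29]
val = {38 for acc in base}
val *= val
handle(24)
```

8

Transformed code:
offset = process(23)
if 36 > 30 != 3:
    emit(pos)
else:
    offset = offset * offset[29]
val = set()
for acc in base:
    val.add(38)
val = val * val
handle(24)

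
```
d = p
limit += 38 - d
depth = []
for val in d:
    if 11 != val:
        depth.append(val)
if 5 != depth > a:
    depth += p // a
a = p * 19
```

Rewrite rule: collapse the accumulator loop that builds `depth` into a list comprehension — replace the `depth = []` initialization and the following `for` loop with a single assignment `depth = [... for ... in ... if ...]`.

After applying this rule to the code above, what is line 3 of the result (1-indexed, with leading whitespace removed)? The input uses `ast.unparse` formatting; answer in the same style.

Transformed code:
d = p
limit += 38 - d
depth = [val for val in d if 11 != val]
if 5 != depth > a:
    depth += p // a
a = p * 19

depth = [val for val in d if 11 != val]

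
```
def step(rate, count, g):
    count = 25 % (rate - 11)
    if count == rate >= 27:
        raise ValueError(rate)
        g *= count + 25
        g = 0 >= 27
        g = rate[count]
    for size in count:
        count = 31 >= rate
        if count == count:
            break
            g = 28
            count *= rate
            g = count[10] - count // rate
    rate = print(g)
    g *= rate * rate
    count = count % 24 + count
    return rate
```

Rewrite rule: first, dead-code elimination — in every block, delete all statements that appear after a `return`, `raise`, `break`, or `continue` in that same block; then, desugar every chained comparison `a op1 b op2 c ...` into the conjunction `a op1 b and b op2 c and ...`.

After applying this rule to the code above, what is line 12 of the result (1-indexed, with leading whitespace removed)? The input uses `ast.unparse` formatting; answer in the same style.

Transformed code:
def step(rate, count, g):
    count = 25 % (rate - 11)
    if count == rate and rate >= 27:
        raise ValueError(rate)
    for size in count:
        count = 31 >= rate
        if count == count:
            break
    rate = print(g)
    g *= rate * rate
    count = count % 24 + count
    return rate

return rate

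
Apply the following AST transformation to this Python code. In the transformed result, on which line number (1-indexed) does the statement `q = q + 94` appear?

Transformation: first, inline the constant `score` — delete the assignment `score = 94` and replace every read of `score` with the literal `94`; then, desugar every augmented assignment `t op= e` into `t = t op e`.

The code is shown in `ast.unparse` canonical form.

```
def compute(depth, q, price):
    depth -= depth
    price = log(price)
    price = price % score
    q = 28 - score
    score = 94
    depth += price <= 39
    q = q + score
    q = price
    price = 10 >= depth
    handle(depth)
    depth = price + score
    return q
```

7

Transformed code:
def compute(depth, q, price):
    depth = depth - depth
    price = log(price)
    price = price % 94
    q = 28 - 94
    depth = depth + (price <= 39)
    q = q + 94
    q = price
    price = 10 >= depth
    handle(depth)
    depth = price + 94
    return q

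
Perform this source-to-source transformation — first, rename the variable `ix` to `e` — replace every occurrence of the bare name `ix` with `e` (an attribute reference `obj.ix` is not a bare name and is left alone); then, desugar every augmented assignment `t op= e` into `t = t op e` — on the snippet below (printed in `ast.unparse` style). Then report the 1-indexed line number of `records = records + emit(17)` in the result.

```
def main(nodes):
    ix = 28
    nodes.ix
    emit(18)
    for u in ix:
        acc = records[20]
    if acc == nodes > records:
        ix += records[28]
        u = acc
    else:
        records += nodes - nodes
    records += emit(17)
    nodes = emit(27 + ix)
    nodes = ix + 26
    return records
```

12

Transformed code:
def main(nodes):
    e = 28
    nodes.ix
    emit(18)
    for u in e:
        acc = records[20]
    if acc == nodes > records:
        e = e + records[28]
        u = acc
    else:
        records = records + (nodes - nodes)
    records = records + emit(17)
    nodes = emit(27 + e)
    nodes = e + 26
    return records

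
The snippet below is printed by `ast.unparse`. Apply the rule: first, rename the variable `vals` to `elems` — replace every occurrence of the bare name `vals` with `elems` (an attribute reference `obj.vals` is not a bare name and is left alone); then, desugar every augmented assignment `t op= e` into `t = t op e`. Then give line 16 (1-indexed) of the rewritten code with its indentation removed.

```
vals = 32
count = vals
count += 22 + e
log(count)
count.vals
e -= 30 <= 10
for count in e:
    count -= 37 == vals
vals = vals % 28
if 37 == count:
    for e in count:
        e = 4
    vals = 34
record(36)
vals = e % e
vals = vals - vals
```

Transformed code:
elems = 32
count = elems
count = count + (22 + e)
log(count)
count.vals
e = e - (30 <= 10)
for count in e:
    count = count - (37 == elems)
elems = elems % 28
if 37 == count:
    for e in count:
        e = 4
    elems = 34
record(36)
elems = e % e
elems = elems - elems

elems = elems - elems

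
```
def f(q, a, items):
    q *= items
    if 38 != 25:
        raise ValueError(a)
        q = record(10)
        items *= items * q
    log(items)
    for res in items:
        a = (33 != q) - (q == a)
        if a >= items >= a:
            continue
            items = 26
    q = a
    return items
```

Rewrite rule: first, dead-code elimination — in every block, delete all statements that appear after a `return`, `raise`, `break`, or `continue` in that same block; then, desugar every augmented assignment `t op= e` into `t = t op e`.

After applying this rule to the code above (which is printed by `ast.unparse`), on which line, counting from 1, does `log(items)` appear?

5

Transformed code:
def f(q, a, items):
    q = q * items
    if 38 != 25:
        raise ValueError(a)
    log(items)
    for res in items:
        a = (33 != q) - (q == a)
        if a >= items >= a:
            continue
    q = a
    return items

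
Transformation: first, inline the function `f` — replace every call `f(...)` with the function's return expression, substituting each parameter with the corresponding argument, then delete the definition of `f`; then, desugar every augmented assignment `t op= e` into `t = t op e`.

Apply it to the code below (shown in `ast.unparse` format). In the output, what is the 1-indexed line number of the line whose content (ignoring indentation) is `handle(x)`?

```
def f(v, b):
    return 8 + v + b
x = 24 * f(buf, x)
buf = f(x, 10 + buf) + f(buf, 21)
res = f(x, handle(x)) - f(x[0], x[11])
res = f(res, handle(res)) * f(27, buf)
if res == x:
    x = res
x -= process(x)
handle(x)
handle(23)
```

8

Transformed code:
x = 24 * (8 + buf + x)
buf = 8 + x + (10 + buf) + (8 + buf + 21)
res = 8 + x + handle(x) - (8 + x[0] + x[11])
res = (8 + res + handle(res)) * (8 + 27 + buf)
if res == x:
    x = res
x = x - process(x)
handle(x)
handle(23)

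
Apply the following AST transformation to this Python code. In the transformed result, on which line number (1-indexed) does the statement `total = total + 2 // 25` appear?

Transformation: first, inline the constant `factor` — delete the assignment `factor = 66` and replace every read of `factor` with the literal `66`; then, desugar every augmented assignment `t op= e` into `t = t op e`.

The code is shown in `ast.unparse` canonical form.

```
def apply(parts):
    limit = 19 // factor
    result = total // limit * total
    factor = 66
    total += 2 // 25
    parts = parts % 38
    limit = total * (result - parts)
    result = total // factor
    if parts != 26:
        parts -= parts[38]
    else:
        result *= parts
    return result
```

Transformed code:
def apply(parts):
    limit = 19 // 66
    result = total // limit * total
    total = total + 2 // 25
    parts = parts % 38
    limit = total * (result - parts)
    result = total // 66
    if parts != 26:
        parts = parts - parts[38]
    else:
        result = result * parts
    return result

4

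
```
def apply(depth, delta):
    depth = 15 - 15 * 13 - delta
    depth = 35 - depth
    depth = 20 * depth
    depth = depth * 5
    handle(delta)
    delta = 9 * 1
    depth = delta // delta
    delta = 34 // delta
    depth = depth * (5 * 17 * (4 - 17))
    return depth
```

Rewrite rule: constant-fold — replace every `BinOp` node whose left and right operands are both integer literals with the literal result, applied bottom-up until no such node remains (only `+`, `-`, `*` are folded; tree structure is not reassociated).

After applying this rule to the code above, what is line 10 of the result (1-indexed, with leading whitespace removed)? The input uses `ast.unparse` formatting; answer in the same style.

depth = depth * -1105

Transformed code:
def apply(depth, delta):
    depth = -180 - delta
    depth = 35 - depth
    depth = 20 * depth
    depth = depth * 5
    handle(delta)
    delta = 9
    depth = delta // delta
    delta = 34 // delta
    depth = depth * -1105
    return depth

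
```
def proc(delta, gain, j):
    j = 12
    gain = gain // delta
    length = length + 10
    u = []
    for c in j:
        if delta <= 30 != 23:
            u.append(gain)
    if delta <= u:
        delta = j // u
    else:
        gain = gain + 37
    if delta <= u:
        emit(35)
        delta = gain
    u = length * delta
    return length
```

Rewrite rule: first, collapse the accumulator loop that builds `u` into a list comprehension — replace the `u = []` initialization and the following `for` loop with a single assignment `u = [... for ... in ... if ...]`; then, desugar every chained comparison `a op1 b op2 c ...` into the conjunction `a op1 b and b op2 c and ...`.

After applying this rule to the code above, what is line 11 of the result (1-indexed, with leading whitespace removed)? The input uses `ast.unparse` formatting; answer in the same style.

Transformed code:
def proc(delta, gain, j):
    j = 12
    gain = gain // delta
    length = length + 10
    u = [gain for c in j if delta <= 30 and 30 != 23]
    if delta <= u:
        delta = j // u
    else:
        gain = gain + 37
    if delta <= u:
        emit(35)
        delta = gain
    u = length * delta
    return length

emit(35)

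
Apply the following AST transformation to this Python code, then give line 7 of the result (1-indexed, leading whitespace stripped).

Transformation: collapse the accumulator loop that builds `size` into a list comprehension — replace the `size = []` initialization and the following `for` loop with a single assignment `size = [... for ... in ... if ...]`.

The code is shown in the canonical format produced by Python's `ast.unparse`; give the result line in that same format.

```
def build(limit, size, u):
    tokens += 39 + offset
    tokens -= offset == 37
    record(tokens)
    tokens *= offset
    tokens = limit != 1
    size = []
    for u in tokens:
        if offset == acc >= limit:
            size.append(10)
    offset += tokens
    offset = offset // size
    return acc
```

Transformed code:
def build(limit, size, u):
    tokens += 39 + offset
    tokens -= offset == 37
    record(tokens)
    tokens *= offset
    tokens = limit != 1
    size = [10 for u in tokens if offset == acc >= limit]
    offset += tokens
    offset = offset // size
    return acc

size = [10 for u in tokens if offset == acc >= limit]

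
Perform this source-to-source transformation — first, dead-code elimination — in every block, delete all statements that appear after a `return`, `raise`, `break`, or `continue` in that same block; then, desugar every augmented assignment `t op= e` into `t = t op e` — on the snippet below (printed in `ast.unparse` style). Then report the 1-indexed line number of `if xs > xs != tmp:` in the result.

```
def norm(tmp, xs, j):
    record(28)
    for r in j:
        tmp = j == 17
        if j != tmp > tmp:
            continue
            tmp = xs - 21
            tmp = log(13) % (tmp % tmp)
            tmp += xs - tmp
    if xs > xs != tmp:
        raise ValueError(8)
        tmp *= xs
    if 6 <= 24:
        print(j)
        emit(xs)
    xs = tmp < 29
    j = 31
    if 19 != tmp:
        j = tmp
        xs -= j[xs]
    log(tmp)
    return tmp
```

7

Transformed code:
def norm(tmp, xs, j):
    record(28)
    for r in j:
        tmp = j == 17
        if j != tmp > tmp:
            continue
    if xs > xs != tmp:
        raise ValueError(8)
    if 6 <= 24:
        print(j)
        emit(xs)
    xs = tmp < 29
    j = 31
    if 19 != tmp:
        j = tmp
        xs = xs - j[xs]
    log(tmp)
    return tmp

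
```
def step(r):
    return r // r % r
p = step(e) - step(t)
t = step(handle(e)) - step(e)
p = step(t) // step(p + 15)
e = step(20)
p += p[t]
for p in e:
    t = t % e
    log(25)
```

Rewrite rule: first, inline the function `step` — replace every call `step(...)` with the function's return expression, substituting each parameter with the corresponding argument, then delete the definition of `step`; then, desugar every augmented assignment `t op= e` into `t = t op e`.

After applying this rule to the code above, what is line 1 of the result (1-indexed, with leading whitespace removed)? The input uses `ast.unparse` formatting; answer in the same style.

Transformed code:
p = e // e % e - t // t % t
t = handle(e) // handle(e) % handle(e) - e // e % e
p = t // t % t // ((p + 15) // (p + 15) % (p + 15))
e = 20 // 20 % 20
p = p + p[t]
for p in e:
    t = t % e
    log(25)

p = e // e % e - t // t % t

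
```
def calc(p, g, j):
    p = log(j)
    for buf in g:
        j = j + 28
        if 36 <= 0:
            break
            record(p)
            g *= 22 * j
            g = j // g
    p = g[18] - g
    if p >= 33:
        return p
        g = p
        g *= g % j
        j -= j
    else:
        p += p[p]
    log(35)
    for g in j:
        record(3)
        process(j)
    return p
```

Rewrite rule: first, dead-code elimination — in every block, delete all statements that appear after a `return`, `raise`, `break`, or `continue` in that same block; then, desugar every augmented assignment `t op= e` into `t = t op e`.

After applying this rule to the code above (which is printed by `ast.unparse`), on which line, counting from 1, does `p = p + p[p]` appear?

Transformed code:
def calc(p, g, j):
    p = log(j)
    for buf in g:
        j = j + 28
        if 36 <= 0:
            break
    p = g[18] - g
    if p >= 33:
        return p
    else:
        p = p + p[p]
    log(35)
    for g in j:
        record(3)
        process(j)
    return p

11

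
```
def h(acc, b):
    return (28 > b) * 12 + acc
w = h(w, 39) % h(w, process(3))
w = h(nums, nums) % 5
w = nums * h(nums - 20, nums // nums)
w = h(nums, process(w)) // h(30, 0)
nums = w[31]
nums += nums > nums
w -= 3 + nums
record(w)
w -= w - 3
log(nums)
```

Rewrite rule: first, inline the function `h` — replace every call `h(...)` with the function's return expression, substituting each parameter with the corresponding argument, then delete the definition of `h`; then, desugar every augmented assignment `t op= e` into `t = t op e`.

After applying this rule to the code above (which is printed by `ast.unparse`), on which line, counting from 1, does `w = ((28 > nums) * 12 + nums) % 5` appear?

Transformed code:
w = ((28 > 39) * 12 + w) % ((28 > process(3)) * 12 + w)
w = ((28 > nums) * 12 + nums) % 5
w = nums * ((28 > nums // nums) * 12 + (nums - 20))
w = ((28 > process(w)) * 12 + nums) // ((28 > 0) * 12 + 30)
nums = w[31]
nums = nums + (nums > nums)
w = w - (3 + nums)
record(w)
w = w - (w - 3)
log(nums)

2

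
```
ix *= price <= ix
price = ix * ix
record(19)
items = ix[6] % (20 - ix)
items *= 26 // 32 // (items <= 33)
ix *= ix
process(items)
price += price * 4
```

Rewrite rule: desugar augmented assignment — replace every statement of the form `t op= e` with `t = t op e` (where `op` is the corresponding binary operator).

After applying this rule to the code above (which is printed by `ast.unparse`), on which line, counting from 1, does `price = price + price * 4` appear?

8

Transformed code:
ix = ix * (price <= ix)
price = ix * ix
record(19)
items = ix[6] % (20 - ix)
items = items * (26 // 32 // (items <= 33))
ix = ix * ix
process(items)
price = price + price * 4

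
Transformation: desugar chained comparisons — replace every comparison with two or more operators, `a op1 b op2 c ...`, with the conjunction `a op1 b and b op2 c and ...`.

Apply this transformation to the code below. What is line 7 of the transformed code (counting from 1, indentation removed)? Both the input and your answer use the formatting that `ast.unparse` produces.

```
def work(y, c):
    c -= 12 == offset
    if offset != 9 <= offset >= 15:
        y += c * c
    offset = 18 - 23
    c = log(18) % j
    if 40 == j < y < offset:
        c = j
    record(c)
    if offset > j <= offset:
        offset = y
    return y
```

Transformed code:
def work(y, c):
    c -= 12 == offset
    if offset != 9 and 9 <= offset and (offset >= 15):
        y += c * c
    offset = 18 - 23
    c = log(18) % j
    if 40 == j and j < y and (y < offset):
        c = j
    record(c)
    if offset > j and j <= offset:
        offset = y
    return y

if 40 == j and j < y and (y < offset):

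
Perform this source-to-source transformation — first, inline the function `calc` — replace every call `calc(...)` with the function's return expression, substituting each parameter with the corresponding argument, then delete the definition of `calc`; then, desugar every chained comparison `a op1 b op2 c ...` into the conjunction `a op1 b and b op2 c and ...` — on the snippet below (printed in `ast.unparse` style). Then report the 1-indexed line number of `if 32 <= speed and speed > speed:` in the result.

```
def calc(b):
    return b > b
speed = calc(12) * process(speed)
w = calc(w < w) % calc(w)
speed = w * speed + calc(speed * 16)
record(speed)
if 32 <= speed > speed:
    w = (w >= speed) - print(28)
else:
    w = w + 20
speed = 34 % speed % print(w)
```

Transformed code:
speed = (12 > 12) * process(speed)
w = ((w < w) > (w < w)) % (w > w)
speed = w * speed + (speed * 16 > speed * 16)
record(speed)
if 32 <= speed and speed > speed:
    w = (w >= speed) - print(28)
else:
    w = w + 20
speed = 34 % speed % print(w)

5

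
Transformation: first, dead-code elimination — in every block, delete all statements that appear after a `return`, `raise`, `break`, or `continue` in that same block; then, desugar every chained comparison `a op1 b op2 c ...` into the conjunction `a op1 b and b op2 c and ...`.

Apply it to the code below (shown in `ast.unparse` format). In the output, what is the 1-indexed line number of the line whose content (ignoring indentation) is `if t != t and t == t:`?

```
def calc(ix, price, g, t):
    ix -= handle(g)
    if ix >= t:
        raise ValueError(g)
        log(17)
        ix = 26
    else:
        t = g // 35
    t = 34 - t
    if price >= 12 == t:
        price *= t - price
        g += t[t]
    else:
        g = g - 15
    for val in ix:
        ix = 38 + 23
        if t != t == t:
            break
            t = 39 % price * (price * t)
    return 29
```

15

Transformed code:
def calc(ix, price, g, t):
    ix -= handle(g)
    if ix >= t:
        raise ValueError(g)
    else:
        t = g // 35
    t = 34 - t
    if price >= 12 and 12 == t:
        price *= t - price
        g += t[t]
    else:
        g = g - 15
    for val in ix:
        ix = 38 + 23
        if t != t and t == t:
            break
    return 29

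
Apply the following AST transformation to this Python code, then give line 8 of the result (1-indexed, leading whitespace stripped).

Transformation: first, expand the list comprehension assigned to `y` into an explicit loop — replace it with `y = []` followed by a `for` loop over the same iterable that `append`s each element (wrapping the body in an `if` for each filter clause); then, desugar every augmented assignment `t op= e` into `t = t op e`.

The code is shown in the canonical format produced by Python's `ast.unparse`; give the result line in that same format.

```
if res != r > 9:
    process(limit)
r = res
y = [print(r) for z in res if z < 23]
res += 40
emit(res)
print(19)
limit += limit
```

res = res + 40

Transformed code:
if res != r > 9:
    process(limit)
r = res
y = []
for z in res:
    if z < 23:
        y.append(print(r))
res = res + 40
emit(res)
print(19)
limit = limit + limit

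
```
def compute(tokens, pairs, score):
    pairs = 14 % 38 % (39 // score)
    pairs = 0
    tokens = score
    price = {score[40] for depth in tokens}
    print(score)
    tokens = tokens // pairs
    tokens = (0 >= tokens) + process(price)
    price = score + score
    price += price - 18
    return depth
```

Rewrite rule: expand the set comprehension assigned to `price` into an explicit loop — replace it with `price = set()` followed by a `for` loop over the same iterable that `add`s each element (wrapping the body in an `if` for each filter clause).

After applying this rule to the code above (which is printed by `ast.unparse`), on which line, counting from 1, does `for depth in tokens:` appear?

6

Transformed code:
def compute(tokens, pairs, score):
    pairs = 14 % 38 % (39 // score)
    pairs = 0
    tokens = score
    price = set()
    for depth in tokens:
        price.add(score[40])
    print(score)
    tokens = tokens // pairs
    tokens = (0 >= tokens) + process(price)
    price = score + score
    price += price - 18
    return depth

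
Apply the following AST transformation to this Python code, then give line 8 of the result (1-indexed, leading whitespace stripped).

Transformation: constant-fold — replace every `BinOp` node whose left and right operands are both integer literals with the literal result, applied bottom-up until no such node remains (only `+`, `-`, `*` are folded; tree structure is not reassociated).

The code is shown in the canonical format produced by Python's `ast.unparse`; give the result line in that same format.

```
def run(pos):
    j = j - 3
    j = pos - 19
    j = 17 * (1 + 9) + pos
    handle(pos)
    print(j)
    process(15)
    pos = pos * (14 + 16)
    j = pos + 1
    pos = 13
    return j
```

pos = pos * 30

Transformed code:
def run(pos):
    j = j - 3
    j = pos - 19
    j = 170 + pos
    handle(pos)
    print(j)
    process(15)
    pos = pos * 30
    j = pos + 1
    pos = 13
    return j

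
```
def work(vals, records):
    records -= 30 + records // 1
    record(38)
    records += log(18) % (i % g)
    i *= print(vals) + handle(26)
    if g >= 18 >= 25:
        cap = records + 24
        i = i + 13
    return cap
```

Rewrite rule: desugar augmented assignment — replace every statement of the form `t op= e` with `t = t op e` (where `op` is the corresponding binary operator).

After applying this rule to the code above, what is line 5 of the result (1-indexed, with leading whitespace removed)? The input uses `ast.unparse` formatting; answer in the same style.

i = i * (print(vals) + handle(26))

Transformed code:
def work(vals, records):
    records = records - (30 + records // 1)
    record(38)
    records = records + log(18) % (i % g)
    i = i * (print(vals) + handle(26))
    if g >= 18 >= 25:
        cap = records + 24
        i = i + 13
    return cap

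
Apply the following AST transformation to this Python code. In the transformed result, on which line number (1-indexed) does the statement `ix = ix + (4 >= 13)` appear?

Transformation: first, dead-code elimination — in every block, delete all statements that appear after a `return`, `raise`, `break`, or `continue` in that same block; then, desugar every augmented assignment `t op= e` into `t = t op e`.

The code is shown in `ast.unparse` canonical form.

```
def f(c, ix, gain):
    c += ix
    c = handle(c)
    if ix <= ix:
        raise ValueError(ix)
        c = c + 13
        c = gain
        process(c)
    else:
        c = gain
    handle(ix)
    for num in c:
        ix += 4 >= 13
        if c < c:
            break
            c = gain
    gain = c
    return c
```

Transformed code:
def f(c, ix, gain):
    c = c + ix
    c = handle(c)
    if ix <= ix:
        raise ValueError(ix)
    else:
        c = gain
    handle(ix)
    for num in c:
        ix = ix + (4 >= 13)
        if c < c:
            break
    gain = c
    return c

10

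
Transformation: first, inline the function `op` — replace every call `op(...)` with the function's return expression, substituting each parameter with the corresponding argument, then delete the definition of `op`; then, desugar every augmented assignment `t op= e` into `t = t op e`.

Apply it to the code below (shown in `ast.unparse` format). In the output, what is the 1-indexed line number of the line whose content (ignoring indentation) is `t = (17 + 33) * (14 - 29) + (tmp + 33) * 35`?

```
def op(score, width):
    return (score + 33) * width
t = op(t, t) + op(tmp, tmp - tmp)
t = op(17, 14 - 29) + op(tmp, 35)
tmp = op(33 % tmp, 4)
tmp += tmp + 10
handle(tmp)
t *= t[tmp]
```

Transformed code:
t = (t + 33) * t + (tmp + 33) * (tmp - tmp)
t = (17 + 33) * (14 - 29) + (tmp + 33) * 35
tmp = (33 % tmp + 33) * 4
tmp = tmp + (tmp + 10)
handle(tmp)
t = t * t[tmp]

2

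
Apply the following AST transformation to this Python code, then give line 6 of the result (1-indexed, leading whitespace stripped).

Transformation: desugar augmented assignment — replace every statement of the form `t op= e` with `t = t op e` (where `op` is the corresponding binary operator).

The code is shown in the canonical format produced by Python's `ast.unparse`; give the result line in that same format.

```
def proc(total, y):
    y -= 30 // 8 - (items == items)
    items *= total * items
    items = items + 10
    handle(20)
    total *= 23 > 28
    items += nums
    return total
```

Transformed code:
def proc(total, y):
    y = y - (30 // 8 - (items == items))
    items = items * (total * items)
    items = items + 10
    handle(20)
    total = total * (23 > 28)
    items = items + nums
    return total

total = total * (23 > 28)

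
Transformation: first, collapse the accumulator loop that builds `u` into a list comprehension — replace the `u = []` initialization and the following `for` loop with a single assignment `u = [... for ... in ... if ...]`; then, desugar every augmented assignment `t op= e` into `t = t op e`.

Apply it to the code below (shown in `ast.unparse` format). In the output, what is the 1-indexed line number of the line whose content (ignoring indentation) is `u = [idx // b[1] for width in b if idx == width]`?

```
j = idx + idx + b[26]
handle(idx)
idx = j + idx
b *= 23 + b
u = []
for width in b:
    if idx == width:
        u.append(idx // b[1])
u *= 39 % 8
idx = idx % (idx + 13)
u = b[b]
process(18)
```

Transformed code:
j = idx + idx + b[26]
handle(idx)
idx = j + idx
b = b * (23 + b)
u = [idx // b[1] for width in b if idx == width]
u = u * (39 % 8)
idx = idx % (idx + 13)
u = b[b]
process(18)

5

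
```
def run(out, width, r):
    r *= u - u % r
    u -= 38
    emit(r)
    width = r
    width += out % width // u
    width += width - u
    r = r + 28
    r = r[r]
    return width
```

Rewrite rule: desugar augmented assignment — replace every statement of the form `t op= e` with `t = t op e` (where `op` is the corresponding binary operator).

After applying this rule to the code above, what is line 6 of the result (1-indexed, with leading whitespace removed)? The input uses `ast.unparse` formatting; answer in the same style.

Transformed code:
def run(out, width, r):
    r = r * (u - u % r)
    u = u - 38
    emit(r)
    width = r
    width = width + out % width // u
    width = width + (width - u)
    r = r + 28
    r = r[r]
    return width

width = width + out % width // u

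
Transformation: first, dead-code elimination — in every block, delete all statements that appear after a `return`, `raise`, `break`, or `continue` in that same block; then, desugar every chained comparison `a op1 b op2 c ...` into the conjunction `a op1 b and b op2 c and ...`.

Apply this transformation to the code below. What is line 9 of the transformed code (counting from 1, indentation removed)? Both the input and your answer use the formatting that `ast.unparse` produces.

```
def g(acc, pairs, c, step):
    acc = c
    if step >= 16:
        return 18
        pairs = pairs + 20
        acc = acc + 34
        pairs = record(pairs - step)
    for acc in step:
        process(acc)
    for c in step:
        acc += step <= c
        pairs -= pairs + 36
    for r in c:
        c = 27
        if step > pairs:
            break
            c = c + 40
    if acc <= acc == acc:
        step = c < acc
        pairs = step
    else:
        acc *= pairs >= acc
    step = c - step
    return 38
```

Transformed code:
def g(acc, pairs, c, step):
    acc = c
    if step >= 16:
        return 18
    for acc in step:
        process(acc)
    for c in step:
        acc += step <= c
        pairs -= pairs + 36
    for r in c:
        c = 27
        if step > pairs:
            break
    if acc <= acc and acc == acc:
        step = c < acc
        pairs = step
    else:
        acc *= pairs >= acc
    step = c - step
    return 38

pairs -= pairs + 36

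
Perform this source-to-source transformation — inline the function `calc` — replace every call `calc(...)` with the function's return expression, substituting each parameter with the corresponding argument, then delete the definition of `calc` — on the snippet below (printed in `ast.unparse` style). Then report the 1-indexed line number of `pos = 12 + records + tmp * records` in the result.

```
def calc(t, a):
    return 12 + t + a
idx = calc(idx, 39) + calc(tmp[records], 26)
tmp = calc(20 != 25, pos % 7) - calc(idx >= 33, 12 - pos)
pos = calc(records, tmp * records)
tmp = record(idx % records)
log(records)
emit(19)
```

3

Transformed code:
idx = 12 + idx + 39 + (12 + tmp[records] + 26)
tmp = 12 + (20 != 25) + pos % 7 - (12 + (idx >= 33) + (12 - pos))
pos = 12 + records + tmp * records
tmp = record(idx % records)
log(records)
emit(19)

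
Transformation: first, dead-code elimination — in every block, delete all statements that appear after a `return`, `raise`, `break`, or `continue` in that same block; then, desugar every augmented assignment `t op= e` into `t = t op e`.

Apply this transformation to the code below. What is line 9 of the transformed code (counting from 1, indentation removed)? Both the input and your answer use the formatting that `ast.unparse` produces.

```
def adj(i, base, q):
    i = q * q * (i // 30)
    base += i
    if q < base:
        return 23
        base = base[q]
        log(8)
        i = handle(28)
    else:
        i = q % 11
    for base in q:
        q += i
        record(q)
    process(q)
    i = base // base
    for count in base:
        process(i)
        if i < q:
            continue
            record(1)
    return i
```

Transformed code:
def adj(i, base, q):
    i = q * q * (i // 30)
    base = base + i
    if q < base:
        return 23
    else:
        i = q % 11
    for base in q:
        q = q + i
        record(q)
    process(q)
    i = base // base
    for count in base:
        process(i)
        if i < q:
            continue
    return i

q = q + i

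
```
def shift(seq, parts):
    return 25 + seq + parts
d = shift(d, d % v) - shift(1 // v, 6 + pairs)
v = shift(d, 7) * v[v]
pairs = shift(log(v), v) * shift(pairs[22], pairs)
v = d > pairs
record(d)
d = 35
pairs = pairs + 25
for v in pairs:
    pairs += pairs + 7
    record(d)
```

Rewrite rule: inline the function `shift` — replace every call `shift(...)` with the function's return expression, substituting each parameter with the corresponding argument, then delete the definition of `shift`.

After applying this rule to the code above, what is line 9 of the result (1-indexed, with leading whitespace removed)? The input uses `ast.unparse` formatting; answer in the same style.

Transformed code:
d = 25 + d + d % v - (25 + 1 // v + (6 + pairs))
v = (25 + d + 7) * v[v]
pairs = (25 + log(v) + v) * (25 + pairs[22] + pairs)
v = d > pairs
record(d)
d = 35
pairs = pairs + 25
for v in pairs:
    pairs += pairs + 7
    record(d)

pairs += pairs + 7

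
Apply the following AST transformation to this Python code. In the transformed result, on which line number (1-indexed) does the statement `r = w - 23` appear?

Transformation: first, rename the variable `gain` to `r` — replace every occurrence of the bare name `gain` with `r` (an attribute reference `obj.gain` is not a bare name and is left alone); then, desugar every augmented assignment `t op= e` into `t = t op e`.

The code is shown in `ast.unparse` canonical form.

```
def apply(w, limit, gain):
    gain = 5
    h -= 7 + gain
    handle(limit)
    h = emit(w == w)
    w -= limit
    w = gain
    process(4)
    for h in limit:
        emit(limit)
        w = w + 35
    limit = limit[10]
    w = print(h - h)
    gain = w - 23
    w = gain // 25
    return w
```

14

Transformed code:
def apply(w, limit, r):
    r = 5
    h = h - (7 + r)
    handle(limit)
    h = emit(w == w)
    w = w - limit
    w = r
    process(4)
    for h in limit:
        emit(limit)
        w = w + 35
    limit = limit[10]
    w = print(h - h)
    r = w - 23
    w = r // 25
    return w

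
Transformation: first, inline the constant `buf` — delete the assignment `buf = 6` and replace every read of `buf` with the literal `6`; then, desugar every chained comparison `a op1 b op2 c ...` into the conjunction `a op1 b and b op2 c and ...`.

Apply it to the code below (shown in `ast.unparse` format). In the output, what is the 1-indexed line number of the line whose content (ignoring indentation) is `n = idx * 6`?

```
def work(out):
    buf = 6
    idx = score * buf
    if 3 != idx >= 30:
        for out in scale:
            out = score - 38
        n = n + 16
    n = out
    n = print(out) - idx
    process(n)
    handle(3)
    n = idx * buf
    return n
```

11

Transformed code:
def work(out):
    idx = score * 6
    if 3 != idx and idx >= 30:
        for out in scale:
            out = score - 38
        n = n + 16
    n = out
    n = print(out) - idx
    process(n)
    handle(3)
    n = idx * 6
    return n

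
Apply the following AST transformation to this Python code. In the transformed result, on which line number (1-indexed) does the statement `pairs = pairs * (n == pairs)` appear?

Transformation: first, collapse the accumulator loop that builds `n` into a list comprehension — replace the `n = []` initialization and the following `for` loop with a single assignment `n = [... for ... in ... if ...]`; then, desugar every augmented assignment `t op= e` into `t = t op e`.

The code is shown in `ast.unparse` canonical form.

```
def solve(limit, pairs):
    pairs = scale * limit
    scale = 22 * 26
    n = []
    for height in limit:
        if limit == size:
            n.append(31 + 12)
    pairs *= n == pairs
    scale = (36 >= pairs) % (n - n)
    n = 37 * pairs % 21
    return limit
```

Transformed code:
def solve(limit, pairs):
    pairs = scale * limit
    scale = 22 * 26
    n = [31 + 12 for height in limit if limit == size]
    pairs = pairs * (n == pairs)
    scale = (36 >= pairs) % (n - n)
    n = 37 * pairs % 21
    return limit

5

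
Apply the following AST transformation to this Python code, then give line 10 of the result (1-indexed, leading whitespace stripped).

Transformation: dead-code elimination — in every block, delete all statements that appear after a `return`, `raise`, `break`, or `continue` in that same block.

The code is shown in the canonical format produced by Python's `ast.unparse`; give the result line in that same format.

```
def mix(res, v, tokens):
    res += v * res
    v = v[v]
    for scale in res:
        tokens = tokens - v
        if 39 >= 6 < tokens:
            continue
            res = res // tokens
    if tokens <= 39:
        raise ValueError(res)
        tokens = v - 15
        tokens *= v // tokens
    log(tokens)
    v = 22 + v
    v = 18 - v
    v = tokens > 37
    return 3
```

Transformed code:
def mix(res, v, tokens):
    res += v * res
    v = v[v]
    for scale in res:
        tokens = tokens - v
        if 39 >= 6 < tokens:
            continue
    if tokens <= 39:
        raise ValueError(res)
    log(tokens)
    v = 22 + v
    v = 18 - v
    v = tokens > 37
    return 3

log(tokens)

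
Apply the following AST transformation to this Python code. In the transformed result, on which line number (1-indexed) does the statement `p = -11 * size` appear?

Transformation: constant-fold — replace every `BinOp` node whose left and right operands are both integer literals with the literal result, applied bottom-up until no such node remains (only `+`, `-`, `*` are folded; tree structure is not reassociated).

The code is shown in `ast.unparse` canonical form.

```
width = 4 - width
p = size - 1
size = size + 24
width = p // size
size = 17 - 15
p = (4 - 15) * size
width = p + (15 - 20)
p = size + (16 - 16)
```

Transformed code:
width = 4 - width
p = size - 1
size = size + 24
width = p // size
size = 2
p = -11 * size
width = p + -5
p = size + 0

6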